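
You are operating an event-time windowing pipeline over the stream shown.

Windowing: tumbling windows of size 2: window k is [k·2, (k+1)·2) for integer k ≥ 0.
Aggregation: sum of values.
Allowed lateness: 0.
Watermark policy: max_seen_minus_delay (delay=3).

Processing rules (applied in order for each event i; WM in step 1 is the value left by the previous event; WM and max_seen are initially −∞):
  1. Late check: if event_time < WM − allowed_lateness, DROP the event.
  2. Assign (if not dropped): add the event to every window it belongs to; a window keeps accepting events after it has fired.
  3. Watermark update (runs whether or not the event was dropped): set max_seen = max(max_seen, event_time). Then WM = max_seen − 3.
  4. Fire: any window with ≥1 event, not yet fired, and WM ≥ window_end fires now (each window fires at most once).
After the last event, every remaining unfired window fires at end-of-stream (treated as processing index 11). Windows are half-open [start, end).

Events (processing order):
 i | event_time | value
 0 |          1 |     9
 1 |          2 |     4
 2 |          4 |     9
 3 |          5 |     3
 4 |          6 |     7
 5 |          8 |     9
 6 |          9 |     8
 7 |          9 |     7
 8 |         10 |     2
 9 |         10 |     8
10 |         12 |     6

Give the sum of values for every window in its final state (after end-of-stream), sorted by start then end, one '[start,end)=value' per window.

i=0 t=1 v=9: → [0,2); WM=-2
i=1 t=2 v=4: → [2,4); WM=-1
i=2 t=4 v=9: → [4,6); WM=1
i=3 t=5 v=3: → [4,6); WM=2; [0,2) fires=9
i=4 t=6 v=7: → [6,8); WM=3
i=5 t=8 v=9: → [8,10); WM=5; [2,4) fires=4
i=6 t=9 v=8: → [8,10); WM=6; [4,6) fires=12
i=7 t=9 v=7: → [8,10); WM=6
i=8 t=10 v=2: → [10,12); WM=7
i=9 t=10 v=8: → [10,12); WM=7
i=10 t=12 v=6: → [12,14); WM=9; [6,8) fires=7

[0,2)=9 [2,4)=4 [4,6)=12 [6,8)=7 [8,10)=24 [10,12)=10 [12,14)=6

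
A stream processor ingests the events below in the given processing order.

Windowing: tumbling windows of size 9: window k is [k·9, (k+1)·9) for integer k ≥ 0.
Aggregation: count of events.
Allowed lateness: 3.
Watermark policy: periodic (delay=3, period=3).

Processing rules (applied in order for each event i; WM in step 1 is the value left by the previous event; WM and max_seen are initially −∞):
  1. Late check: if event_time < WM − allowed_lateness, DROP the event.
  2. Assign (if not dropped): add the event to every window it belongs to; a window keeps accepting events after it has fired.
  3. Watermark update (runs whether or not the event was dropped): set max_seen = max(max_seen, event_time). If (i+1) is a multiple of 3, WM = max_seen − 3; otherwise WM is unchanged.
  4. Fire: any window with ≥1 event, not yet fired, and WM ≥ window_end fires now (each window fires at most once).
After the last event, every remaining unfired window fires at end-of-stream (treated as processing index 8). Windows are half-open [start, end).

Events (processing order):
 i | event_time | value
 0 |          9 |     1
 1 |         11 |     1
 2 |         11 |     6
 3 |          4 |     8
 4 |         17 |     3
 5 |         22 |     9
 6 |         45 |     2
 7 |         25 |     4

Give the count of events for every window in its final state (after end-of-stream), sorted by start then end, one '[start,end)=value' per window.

[9,18)=4 [18,27)=2 [45,54)=1

i=0 t=9 v=1: → [9,18); WM=−∞
i=1 t=11 v=1: → [9,18); WM=−∞
i=2 t=11 v=6: → [9,18); WM=8
i=3 t=4 v=8: DROP (t<8-3); WM=8
i=4 t=17 v=3: → [9,18); WM=8
i=5 t=22 v=9: → [18,27); WM=19; [9,18) fires=4
i=6 t=45 v=2: → [45,54); WM=19
i=7 t=25 v=4: → [18,27); WM=19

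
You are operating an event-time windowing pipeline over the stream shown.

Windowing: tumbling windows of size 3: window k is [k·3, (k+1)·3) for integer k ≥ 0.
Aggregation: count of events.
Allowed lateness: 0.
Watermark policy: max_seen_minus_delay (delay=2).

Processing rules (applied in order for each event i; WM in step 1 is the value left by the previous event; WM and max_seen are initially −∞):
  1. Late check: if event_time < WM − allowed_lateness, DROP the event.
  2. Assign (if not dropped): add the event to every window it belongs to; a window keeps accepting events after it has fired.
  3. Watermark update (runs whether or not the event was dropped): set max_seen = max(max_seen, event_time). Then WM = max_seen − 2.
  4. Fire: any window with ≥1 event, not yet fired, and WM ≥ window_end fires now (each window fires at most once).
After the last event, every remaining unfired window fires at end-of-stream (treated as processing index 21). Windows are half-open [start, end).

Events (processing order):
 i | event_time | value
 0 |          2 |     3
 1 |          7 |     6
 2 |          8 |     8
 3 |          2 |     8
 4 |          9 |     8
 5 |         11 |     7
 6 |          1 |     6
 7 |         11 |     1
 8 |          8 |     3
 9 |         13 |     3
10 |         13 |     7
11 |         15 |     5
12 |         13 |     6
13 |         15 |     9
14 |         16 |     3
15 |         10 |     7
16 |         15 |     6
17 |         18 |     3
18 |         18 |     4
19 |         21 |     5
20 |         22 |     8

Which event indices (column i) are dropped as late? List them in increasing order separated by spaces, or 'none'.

3 6 8 15

i=0 t=2 v=3: → [0,3); WM=0
i=1 t=7 v=6: → [6,9); WM=5; [0,3) fires=1
i=2 t=8 v=8: → [6,9); WM=6
i=3 t=2 v=8: DROP (t<6-0); WM=6
i=4 t=9 v=8: → [9,12); WM=7
i=5 t=11 v=7: → [9,12); WM=9; [6,9) fires=2
i=6 t=1 v=6: DROP (t<9-0); WM=9
i=7 t=11 v=1: → [9,12); WM=9
i=8 t=8 v=3: DROP (t<9-0); WM=9
i=9 t=13 v=3: → [12,15); WM=11
i=10 t=13 v=7: → [12,15); WM=11
i=11 t=15 v=5: → [15,18); WM=13; [9,12) fires=3
i=12 t=13 v=6: → [12,15); WM=13
i=13 t=15 v=9: → [15,18); WM=13
i=14 t=16 v=3: → [15,18); WM=14
i=15 t=10 v=7: DROP (t<14-0); WM=14
i=16 t=15 v=6: → [15,18); WM=14
i=17 t=18 v=3: → [18,21); WM=16; [12,15) fires=3
i=18 t=18 v=4: → [18,21); WM=16
i=19 t=21 v=5: → [21,24); WM=19; [15,18) fires=4
i=20 t=22 v=8: → [21,24); WM=20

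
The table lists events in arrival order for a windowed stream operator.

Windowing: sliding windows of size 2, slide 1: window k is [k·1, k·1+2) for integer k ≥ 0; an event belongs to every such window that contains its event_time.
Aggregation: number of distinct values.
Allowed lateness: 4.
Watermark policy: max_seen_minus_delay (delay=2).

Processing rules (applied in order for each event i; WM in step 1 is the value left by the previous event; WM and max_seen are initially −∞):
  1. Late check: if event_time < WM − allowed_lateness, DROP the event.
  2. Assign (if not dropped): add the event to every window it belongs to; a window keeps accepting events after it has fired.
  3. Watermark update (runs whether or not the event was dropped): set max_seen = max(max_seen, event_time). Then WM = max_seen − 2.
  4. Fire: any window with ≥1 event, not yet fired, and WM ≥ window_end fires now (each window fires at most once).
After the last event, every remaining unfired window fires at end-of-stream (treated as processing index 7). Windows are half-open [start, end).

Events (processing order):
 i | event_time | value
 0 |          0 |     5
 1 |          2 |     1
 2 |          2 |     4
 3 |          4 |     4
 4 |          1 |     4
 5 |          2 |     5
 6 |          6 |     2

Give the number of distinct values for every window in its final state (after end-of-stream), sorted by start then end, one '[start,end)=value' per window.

[0,2)=2 [1,3)=3 [2,4)=3 [3,5)=1 [4,6)=1 [5,7)=1 [6,8)=1

i=0 t=0 v=5: → [0,2); WM=-2
i=1 t=2 v=1: → [2,4),[1,3); WM=0
i=2 t=2 v=4: → [2,4),[1,3); WM=0
i=3 t=4 v=4: → [4,6),[3,5); WM=2; [0,2) fires=1
i=4 t=1 v=4: → [1,3),[0,2); WM=2
i=5 t=2 v=5: → [2,4),[1,3); WM=2
i=6 t=6 v=2: → [6,8),[5,7); WM=4; [1,3) fires=3 [2,4) fires=3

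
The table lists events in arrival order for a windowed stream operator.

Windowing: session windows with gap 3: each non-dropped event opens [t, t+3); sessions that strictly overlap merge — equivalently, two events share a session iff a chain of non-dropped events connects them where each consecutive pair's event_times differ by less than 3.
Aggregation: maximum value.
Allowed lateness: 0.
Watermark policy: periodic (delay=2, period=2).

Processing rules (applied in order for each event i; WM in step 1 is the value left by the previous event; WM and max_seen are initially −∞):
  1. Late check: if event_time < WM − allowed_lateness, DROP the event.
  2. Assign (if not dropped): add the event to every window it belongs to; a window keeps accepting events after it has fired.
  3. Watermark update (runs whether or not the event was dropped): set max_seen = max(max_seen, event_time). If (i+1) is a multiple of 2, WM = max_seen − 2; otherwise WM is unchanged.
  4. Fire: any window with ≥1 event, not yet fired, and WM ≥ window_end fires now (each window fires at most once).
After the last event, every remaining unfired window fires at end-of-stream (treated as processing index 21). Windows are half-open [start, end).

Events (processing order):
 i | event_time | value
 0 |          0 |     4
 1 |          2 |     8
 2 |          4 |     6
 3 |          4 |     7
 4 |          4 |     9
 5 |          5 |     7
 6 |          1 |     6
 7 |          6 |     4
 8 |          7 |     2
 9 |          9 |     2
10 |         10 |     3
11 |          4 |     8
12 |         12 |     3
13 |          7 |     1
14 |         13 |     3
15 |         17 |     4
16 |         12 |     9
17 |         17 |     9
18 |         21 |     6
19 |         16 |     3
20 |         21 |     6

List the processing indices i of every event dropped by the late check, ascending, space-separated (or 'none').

i=0 t=0 v=4: → [0,3); WM=−∞
i=1 t=2 v=8: → [0,5); WM=0
i=2 t=4 v=6: → [0,7); WM=0
i=3 t=4 v=7: → [0,7); WM=2
i=4 t=4 v=9: → [0,7); WM=2
i=5 t=5 v=7: → [0,8); WM=3
i=6 t=1 v=6: DROP (t<3-0); WM=3
i=7 t=6 v=4: → [0,9); WM=4
i=8 t=7 v=2: → [0,10); WM=4
i=9 t=9 v=2: → [0,12); WM=7
i=10 t=10 v=3: → [0,13); WM=7
i=11 t=4 v=8: DROP (t<7-0); WM=8
i=12 t=12 v=3: → [0,15); WM=8
i=13 t=7 v=1: DROP (t<8-0); WM=10
i=14 t=13 v=3: → [0,16); WM=10
i=15 t=17 v=4: → [17,20); WM=15
i=16 t=12 v=9: DROP (t<15-0); WM=15
i=17 t=17 v=9: → [17,20); WM=15
i=18 t=21 v=6: → [21,24); WM=15
i=19 t=16 v=3: → [16,20); WM=19
i=20 t=21 v=6: → [21,24); WM=19

6 11 13 16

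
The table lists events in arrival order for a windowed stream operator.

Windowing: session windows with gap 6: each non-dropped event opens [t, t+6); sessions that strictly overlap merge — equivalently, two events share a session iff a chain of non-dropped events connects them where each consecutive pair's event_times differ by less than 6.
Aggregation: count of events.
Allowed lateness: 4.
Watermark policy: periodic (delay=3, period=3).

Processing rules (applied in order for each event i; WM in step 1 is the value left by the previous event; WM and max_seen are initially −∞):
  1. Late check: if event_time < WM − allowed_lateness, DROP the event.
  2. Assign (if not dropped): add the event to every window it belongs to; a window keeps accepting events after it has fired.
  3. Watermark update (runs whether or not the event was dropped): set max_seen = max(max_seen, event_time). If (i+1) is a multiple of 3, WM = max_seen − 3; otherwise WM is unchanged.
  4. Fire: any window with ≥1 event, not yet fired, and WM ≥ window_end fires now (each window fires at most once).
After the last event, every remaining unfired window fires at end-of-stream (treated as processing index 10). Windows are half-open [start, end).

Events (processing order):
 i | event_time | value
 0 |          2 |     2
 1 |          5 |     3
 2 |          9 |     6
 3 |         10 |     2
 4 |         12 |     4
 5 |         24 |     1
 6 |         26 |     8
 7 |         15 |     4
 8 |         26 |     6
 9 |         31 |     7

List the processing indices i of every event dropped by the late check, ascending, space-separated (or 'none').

i=0 t=2 v=2: → [2,8); WM=−∞
i=1 t=5 v=3: → [2,11); WM=−∞
i=2 t=9 v=6: → [2,15); WM=6
i=3 t=10 v=2: → [2,16); WM=6
i=4 t=12 v=4: → [2,18); WM=6
i=5 t=24 v=1: → [24,30); WM=21
i=6 t=26 v=8: → [24,32); WM=21
i=7 t=15 v=4: DROP (t<21-4); WM=21
i=8 t=26 v=6: → [24,32); WM=23
i=9 t=31 v=7: → [24,37); WM=23

7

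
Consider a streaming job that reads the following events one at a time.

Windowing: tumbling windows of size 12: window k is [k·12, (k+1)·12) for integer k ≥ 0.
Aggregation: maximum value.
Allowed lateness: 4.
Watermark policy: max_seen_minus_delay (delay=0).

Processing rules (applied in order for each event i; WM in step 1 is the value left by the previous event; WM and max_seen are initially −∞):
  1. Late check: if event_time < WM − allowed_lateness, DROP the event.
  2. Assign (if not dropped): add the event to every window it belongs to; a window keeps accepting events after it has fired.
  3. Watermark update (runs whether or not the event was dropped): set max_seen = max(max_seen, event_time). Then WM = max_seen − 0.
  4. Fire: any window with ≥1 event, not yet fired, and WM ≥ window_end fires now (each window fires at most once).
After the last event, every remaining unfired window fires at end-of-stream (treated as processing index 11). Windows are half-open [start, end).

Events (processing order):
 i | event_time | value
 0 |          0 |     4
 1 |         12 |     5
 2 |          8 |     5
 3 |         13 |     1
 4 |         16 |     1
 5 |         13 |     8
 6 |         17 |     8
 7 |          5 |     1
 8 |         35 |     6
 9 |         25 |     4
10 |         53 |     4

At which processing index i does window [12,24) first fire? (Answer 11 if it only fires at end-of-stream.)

8

i=0 t=0 v=4: → [0,12); WM=0
i=1 t=12 v=5: → [12,24); WM=12; [0,12) fires=4
i=2 t=8 v=5: → [0,12); WM=12
i=3 t=13 v=1: → [12,24); WM=13
i=4 t=16 v=1: → [12,24); WM=16
i=5 t=13 v=8: → [12,24); WM=16
i=6 t=17 v=8: → [12,24); WM=17
i=7 t=5 v=1: DROP (t<17-4); WM=17
i=8 t=35 v=6: → [24,36); WM=35; [12,24) fires=8
i=9 t=25 v=4: DROP (t<35-4); WM=35
i=10 t=53 v=4: → [48,60); WM=53; [24,36) fires=6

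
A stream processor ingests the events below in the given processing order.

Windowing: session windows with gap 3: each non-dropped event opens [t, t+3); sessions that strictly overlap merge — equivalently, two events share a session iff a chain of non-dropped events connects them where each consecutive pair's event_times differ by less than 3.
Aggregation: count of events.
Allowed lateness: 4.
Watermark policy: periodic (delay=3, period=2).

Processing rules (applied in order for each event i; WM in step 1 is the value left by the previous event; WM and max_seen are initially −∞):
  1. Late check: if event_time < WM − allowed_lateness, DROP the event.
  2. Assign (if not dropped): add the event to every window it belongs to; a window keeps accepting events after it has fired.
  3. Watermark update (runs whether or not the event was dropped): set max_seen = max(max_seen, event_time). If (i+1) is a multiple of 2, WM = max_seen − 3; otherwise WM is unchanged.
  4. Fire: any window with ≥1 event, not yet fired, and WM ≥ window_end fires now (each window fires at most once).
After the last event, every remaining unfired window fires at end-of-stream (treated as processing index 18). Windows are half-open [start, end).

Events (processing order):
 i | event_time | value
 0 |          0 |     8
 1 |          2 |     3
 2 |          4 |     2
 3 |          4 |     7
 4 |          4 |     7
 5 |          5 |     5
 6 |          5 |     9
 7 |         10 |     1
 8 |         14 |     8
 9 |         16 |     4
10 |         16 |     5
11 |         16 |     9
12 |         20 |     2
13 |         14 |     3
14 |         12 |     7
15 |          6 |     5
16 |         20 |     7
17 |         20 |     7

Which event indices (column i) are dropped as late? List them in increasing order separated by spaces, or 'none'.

i=0 t=0 v=8: → [0,3); WM=−∞
i=1 t=2 v=3: → [0,5); WM=-1
i=2 t=4 v=2: → [0,7); WM=-1
i=3 t=4 v=7: → [0,7); WM=1
i=4 t=4 v=7: → [0,7); WM=1
i=5 t=5 v=5: → [0,8); WM=2
i=6 t=5 v=9: → [0,8); WM=2
i=7 t=10 v=1: → [10,13); WM=7
i=8 t=14 v=8: → [14,17); WM=7
i=9 t=16 v=4: → [14,19); WM=13
i=10 t=16 v=5: → [14,19); WM=13
i=11 t=16 v=9: → [14,19); WM=13
i=12 t=20 v=2: → [20,23); WM=13
i=13 t=14 v=3: → [14,19); WM=17
i=14 t=12 v=7: DROP (t<17-4); WM=17
i=15 t=6 v=5: DROP (t<17-4); WM=17
i=16 t=20 v=7: → [20,23); WM=17
i=17 t=20 v=7: → [20,23); WM=17

14 15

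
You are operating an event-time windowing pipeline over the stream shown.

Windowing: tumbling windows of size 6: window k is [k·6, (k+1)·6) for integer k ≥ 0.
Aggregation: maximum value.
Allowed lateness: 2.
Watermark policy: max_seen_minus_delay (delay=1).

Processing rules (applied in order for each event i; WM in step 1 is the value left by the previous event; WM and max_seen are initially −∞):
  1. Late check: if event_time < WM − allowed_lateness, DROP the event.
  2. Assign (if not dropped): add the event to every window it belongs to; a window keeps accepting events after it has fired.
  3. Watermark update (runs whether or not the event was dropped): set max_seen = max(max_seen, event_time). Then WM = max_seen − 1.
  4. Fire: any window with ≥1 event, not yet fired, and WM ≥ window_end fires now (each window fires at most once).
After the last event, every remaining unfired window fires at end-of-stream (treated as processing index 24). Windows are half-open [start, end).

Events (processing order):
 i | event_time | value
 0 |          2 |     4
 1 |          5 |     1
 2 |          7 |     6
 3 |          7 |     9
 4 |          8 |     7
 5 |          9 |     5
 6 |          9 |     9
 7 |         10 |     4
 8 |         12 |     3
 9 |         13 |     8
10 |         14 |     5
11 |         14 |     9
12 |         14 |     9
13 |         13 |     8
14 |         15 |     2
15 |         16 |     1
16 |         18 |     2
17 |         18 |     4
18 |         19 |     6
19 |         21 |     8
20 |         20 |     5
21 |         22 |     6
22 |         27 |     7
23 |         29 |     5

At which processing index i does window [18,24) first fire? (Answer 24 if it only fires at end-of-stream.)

22

i=0 t=2 v=4: → [0,6); WM=1
i=1 t=5 v=1: → [0,6); WM=4
i=2 t=7 v=6: → [6,12); WM=6; [0,6) fires=4
i=3 t=7 v=9: → [6,12); WM=6
i=4 t=8 v=7: → [6,12); WM=7
i=5 t=9 v=5: → [6,12); WM=8
i=6 t=9 v=9: → [6,12); WM=8
i=7 t=10 v=4: → [6,12); WM=9
i=8 t=12 v=3: → [12,18); WM=11
i=9 t=13 v=8: → [12,18); WM=12; [6,12) fires=9
i=10 t=14 v=5: → [12,18); WM=13
i=11 t=14 v=9: → [12,18); WM=13
i=12 t=14 v=9: → [12,18); WM=13
i=13 t=13 v=8: → [12,18); WM=13
i=14 t=15 v=2: → [12,18); WM=14
i=15 t=16 v=1: → [12,18); WM=15
i=16 t=18 v=2: → [18,24); WM=17
i=17 t=18 v=4: → [18,24); WM=17
i=18 t=19 v=6: → [18,24); WM=18; [12,18) fires=9
i=19 t=21 v=8: → [18,24); WM=20
i=20 t=20 v=5: → [18,24); WM=20
i=21 t=22 v=6: → [18,24); WM=21
i=22 t=27 v=7: → [24,30); WM=26; [18,24) fires=8
i=23 t=29 v=5: → [24,30); WM=28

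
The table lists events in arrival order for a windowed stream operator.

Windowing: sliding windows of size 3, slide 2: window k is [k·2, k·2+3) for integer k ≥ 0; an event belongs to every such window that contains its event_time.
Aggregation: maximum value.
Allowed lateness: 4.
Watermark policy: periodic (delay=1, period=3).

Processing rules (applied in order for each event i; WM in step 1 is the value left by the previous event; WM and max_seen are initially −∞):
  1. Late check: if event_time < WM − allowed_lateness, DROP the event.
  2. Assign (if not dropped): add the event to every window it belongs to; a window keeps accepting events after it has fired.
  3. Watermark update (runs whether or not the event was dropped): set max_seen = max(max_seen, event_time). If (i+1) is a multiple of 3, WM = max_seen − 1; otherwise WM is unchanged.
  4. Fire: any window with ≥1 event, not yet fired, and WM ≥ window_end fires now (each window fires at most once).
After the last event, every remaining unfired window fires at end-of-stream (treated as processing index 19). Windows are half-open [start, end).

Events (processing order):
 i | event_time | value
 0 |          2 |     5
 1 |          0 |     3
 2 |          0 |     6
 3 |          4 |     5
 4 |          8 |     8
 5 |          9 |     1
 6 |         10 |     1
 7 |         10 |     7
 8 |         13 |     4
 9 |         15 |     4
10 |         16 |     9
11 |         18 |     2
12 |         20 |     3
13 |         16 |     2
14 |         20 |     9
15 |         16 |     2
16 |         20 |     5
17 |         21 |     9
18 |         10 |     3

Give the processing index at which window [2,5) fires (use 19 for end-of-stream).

5

i=0 t=2 v=5: → [2,5),[0,3); WM=−∞
i=1 t=0 v=3: → [0,3); WM=−∞
i=2 t=0 v=6: → [0,3); WM=1
i=3 t=4 v=5: → [4,7),[2,5); WM=1
i=4 t=8 v=8: → [8,11),[6,9); WM=1
i=5 t=9 v=1: → [8,11); WM=8; [0,3) fires=6 [2,5) fires=5 [4,7) fires=5
i=6 t=10 v=1: → [10,13),[8,11); WM=8
i=7 t=10 v=7: → [10,13),[8,11); WM=8
i=8 t=13 v=4: → [12,15); WM=12; [6,9) fires=8 [8,11) fires=8
i=9 t=15 v=4: → [14,17); WM=12
i=10 t=16 v=9: → [16,19),[14,17); WM=12
i=11 t=18 v=2: → [18,21),[16,19); WM=17; [10,13) fires=7 [12,15) fires=4 [14,17) fires=9
i=12 t=20 v=3: → [20,23),[18,21); WM=17
i=13 t=16 v=2: → [16,19),[14,17); WM=17
i=14 t=20 v=9: → [20,23),[18,21); WM=19; [16,19) fires=9
i=15 t=16 v=2: → [16,19),[14,17); WM=19
i=16 t=20 v=5: → [20,23),[18,21); WM=19
i=17 t=21 v=9: → [20,23); WM=20
i=18 t=10 v=3: DROP (t<20-4); WM=20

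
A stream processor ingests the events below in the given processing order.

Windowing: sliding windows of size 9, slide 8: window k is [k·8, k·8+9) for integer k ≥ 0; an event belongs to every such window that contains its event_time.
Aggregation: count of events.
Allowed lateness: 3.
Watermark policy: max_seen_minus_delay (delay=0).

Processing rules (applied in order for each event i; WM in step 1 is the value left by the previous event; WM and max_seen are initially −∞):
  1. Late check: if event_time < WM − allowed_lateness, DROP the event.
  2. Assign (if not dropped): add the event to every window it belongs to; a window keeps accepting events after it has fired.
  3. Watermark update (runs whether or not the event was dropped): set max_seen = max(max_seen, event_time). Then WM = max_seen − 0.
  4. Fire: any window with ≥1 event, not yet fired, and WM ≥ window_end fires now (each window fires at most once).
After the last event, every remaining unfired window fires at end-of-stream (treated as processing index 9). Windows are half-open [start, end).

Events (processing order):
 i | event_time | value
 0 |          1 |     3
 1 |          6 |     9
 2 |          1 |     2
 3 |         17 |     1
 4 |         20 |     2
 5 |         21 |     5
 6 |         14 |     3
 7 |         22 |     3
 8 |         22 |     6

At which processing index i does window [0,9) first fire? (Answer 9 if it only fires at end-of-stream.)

i=0 t=1 v=3: → [0,9); WM=1
i=1 t=6 v=9: → [0,9); WM=6
i=2 t=1 v=2: DROP (t<6-3); WM=6
i=3 t=17 v=1: → [16,25); WM=17; [0,9) fires=2
i=4 t=20 v=2: → [16,25); WM=20
i=5 t=21 v=5: → [16,25); WM=21
i=6 t=14 v=3: DROP (t<21-3); WM=21
i=7 t=22 v=3: → [16,25); WM=22
i=8 t=22 v=6: → [16,25); WM=22

3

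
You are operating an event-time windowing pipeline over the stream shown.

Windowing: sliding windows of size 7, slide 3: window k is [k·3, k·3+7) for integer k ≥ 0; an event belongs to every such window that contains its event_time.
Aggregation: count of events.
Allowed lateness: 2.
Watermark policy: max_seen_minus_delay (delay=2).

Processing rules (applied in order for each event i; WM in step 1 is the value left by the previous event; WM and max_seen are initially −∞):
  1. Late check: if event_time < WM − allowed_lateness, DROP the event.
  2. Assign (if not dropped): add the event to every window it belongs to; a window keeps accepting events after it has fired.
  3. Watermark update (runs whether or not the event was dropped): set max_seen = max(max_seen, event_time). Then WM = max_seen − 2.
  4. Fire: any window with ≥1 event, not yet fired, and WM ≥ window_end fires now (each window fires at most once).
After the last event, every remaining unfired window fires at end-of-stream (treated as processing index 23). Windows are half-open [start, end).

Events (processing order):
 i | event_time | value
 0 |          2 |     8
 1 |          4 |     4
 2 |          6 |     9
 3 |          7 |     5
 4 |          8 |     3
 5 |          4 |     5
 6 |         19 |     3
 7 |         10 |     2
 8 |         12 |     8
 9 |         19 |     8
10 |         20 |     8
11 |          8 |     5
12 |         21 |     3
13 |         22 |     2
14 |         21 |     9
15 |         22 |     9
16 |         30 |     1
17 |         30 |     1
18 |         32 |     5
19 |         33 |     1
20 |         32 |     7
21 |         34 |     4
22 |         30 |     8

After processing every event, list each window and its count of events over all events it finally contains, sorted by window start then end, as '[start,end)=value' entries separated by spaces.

i=0 t=2 v=8: → [0,7); WM=0
i=1 t=4 v=4: → [3,10),[0,7); WM=2
i=2 t=6 v=9: → [6,13),[3,10),[0,7); WM=4
i=3 t=7 v=5: → [6,13),[3,10); WM=5
i=4 t=8 v=3: → [6,13),[3,10); WM=6
i=5 t=4 v=5: → [3,10),[0,7); WM=6
i=6 t=19 v=3: → [18,25),[15,22); WM=17; [0,7) fires=4 [3,10) fires=5 [6,13) fires=3
i=7 t=10 v=2: DROP (t<17-2); WM=17
i=8 t=12 v=8: DROP (t<17-2); WM=17
i=9 t=19 v=8: → [18,25),[15,22); WM=17
i=10 t=20 v=8: → [18,25),[15,22); WM=18
i=11 t=8 v=5: DROP (t<18-2); WM=18
i=12 t=21 v=3: → [21,28),[18,25),[15,22); WM=19
i=13 t=22 v=2: → [21,28),[18,25); WM=20
i=14 t=21 v=9: → [21,28),[18,25),[15,22); WM=20
i=15 t=22 v=9: → [21,28),[18,25); WM=20
i=16 t=30 v=1: → [30,37),[27,34),[24,31); WM=28; [15,22) fires=5 [18,25) fires=7 [21,28) fires=4
i=17 t=30 v=1: → [30,37),[27,34),[24,31); WM=28
i=18 t=32 v=5: → [30,37),[27,34); WM=30
i=19 t=33 v=1: → [33,40),[30,37),[27,34); WM=31; [24,31) fires=2
i=20 t=32 v=7: → [30,37),[27,34); WM=31
i=21 t=34 v=4: → [33,40),[30,37); WM=32
i=22 t=30 v=8: → [30,37),[27,34),[24,31); WM=32

[0,7)=4 [3,10)=5 [6,13)=3 [15,22)=5 [18,25)=7 [21,28)=4 [24,31)=3 [27,34)=6 [30,37)=7 [33,40)=2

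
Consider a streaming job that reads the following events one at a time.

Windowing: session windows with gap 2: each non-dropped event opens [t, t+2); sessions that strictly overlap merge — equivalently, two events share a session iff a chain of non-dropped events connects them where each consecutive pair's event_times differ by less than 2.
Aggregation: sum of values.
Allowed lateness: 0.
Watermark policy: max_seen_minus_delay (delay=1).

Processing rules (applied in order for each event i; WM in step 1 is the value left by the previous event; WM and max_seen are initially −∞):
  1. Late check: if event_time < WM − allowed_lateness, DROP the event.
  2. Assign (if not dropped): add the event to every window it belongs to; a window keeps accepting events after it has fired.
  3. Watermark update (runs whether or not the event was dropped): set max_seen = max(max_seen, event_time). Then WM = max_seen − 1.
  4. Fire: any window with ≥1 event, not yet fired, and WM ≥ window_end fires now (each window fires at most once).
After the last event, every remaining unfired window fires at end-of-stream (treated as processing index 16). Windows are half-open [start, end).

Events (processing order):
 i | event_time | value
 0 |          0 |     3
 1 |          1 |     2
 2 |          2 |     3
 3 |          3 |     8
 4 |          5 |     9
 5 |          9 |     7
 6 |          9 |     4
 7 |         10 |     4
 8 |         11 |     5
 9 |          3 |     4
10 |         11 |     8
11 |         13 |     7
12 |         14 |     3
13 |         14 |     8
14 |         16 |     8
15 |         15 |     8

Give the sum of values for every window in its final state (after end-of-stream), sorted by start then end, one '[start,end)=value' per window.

i=0 t=0 v=3: → [0,2); WM=-1
i=1 t=1 v=2: → [0,3); WM=0
i=2 t=2 v=3: → [0,4); WM=1
i=3 t=3 v=8: → [0,5); WM=2
i=4 t=5 v=9: → [5,7); WM=4
i=5 t=9 v=7: → [9,11); WM=8
i=6 t=9 v=4: → [9,11); WM=8
i=7 t=10 v=4: → [9,12); WM=9
i=8 t=11 v=5: → [9,13); WM=10
i=9 t=3 v=4: DROP (t<10-0); WM=10
i=10 t=11 v=8: → [9,13); WM=10
i=11 t=13 v=7: → [13,15); WM=12
i=12 t=14 v=3: → [13,16); WM=13
i=13 t=14 v=8: → [13,16); WM=13
i=14 t=16 v=8: → [16,18); WM=15
i=15 t=15 v=8: → [13,18); WM=15

[0,5)=16 [5,7)=9 [9,13)=28 [13,18)=34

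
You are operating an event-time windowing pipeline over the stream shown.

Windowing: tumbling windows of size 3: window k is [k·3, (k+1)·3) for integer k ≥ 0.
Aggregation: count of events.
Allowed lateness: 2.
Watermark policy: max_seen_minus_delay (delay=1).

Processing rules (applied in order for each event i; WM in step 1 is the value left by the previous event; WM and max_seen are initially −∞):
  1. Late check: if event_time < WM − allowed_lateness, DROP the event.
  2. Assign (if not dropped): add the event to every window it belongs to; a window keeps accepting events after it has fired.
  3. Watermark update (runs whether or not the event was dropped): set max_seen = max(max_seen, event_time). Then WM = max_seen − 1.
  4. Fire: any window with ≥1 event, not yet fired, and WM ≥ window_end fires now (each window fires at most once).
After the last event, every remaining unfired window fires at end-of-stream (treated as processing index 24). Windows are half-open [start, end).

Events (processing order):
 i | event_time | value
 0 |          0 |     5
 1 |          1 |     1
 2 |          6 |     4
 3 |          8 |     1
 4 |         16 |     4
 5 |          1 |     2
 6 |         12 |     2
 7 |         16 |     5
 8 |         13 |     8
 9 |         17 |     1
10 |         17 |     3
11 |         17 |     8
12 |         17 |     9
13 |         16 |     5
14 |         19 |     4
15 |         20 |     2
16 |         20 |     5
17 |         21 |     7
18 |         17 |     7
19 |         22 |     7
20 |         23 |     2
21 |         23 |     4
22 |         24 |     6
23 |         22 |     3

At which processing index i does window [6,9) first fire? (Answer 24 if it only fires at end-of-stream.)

i=0 t=0 v=5: → [0,3); WM=-1
i=1 t=1 v=1: → [0,3); WM=0
i=2 t=6 v=4: → [6,9); WM=5; [0,3) fires=2
i=3 t=8 v=1: → [6,9); WM=7
i=4 t=16 v=4: → [15,18); WM=15; [6,9) fires=2
i=5 t=1 v=2: DROP (t<15-2); WM=15
i=6 t=12 v=2: DROP (t<15-2); WM=15
i=7 t=16 v=5: → [15,18); WM=15
i=8 t=13 v=8: → [12,15); WM=15; [12,15) fires=1
i=9 t=17 v=1: → [15,18); WM=16
i=10 t=17 v=3: → [15,18); WM=16
i=11 t=17 v=8: → [15,18); WM=16
i=12 t=17 v=9: → [15,18); WM=16
i=13 t=16 v=5: → [15,18); WM=16
i=14 t=19 v=4: → [18,21); WM=18; [15,18) fires=7
i=15 t=20 v=2: → [18,21); WM=19
i=16 t=20 v=5: → [18,21); WM=19
i=17 t=21 v=7: → [21,24); WM=20
i=18 t=17 v=7: DROP (t<20-2); WM=20
i=19 t=22 v=7: → [21,24); WM=21; [18,21) fires=3
i=20 t=23 v=2: → [21,24); WM=22
i=21 t=23 v=4: → [21,24); WM=22
i=22 t=24 v=6: → [24,27); WM=23
i=23 t=22 v=3: → [21,24); WM=23

4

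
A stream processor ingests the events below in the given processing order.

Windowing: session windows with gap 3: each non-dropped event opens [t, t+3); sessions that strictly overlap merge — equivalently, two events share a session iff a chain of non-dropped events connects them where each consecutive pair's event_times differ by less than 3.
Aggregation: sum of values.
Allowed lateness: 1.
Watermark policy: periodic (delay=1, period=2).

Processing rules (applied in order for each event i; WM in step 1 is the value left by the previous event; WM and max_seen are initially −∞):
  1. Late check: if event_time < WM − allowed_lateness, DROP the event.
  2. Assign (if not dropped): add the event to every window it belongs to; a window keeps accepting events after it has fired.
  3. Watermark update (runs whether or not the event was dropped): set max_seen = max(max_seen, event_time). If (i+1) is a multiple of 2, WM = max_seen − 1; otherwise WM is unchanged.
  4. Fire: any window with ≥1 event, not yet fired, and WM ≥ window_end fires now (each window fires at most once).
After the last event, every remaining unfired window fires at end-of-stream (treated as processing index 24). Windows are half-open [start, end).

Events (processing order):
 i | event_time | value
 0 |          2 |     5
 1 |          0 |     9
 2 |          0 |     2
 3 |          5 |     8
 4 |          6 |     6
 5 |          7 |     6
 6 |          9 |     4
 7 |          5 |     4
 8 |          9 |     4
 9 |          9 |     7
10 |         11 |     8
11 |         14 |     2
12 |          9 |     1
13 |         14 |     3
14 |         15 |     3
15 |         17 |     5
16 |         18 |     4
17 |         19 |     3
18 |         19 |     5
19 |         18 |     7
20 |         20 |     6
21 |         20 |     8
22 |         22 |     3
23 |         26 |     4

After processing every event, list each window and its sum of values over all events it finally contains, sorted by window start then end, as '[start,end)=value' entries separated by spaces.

[0,5)=16 [5,14)=47 [14,25)=49 [26,29)=4

i=0 t=2 v=5: → [2,5); WM=−∞
i=1 t=0 v=9: → [0,5); WM=1
i=2 t=0 v=2: → [0,5); WM=1
i=3 t=5 v=8: → [5,8); WM=4
i=4 t=6 v=6: → [5,9); WM=4
i=5 t=7 v=6: → [5,10); WM=6
i=6 t=9 v=4: → [5,12); WM=6
i=7 t=5 v=4: → [5,12); WM=8
i=8 t=9 v=4: → [5,12); WM=8
i=9 t=9 v=7: → [5,12); WM=8
i=10 t=11 v=8: → [5,14); WM=8
i=11 t=14 v=2: → [14,17); WM=13
i=12 t=9 v=1: DROP (t<13-1); WM=13
i=13 t=14 v=3: → [14,17); WM=13
i=14 t=15 v=3: → [14,18); WM=13
i=15 t=17 v=5: → [14,20); WM=16
i=16 t=18 v=4: → [14,21); WM=16
i=17 t=19 v=3: → [14,22); WM=18
i=18 t=19 v=5: → [14,22); WM=18
i=19 t=18 v=7: → [14,22); WM=18
i=20 t=20 v=6: → [14,23); WM=18
i=21 t=20 v=8: → [14,23); WM=19
i=22 t=22 v=3: → [14,25); WM=19
i=23 t=26 v=4: → [26,29); WM=25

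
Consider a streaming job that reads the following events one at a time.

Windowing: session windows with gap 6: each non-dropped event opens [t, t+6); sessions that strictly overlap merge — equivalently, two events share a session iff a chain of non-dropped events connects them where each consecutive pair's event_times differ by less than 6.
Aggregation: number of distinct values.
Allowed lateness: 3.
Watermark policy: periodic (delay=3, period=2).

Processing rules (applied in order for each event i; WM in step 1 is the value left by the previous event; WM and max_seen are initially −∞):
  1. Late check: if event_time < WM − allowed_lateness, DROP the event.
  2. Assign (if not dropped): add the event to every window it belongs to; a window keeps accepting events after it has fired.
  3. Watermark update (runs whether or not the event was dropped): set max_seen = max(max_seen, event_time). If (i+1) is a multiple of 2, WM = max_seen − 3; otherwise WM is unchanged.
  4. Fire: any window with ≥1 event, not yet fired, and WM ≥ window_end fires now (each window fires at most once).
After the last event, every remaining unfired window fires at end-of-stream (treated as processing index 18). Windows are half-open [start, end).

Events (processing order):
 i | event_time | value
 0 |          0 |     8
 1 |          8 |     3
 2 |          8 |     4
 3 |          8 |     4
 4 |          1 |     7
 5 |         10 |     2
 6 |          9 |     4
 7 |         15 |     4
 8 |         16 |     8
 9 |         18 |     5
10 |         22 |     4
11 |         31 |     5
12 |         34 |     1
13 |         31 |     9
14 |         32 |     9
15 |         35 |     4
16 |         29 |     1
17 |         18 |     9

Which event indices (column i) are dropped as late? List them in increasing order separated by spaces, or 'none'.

4 17

i=0 t=0 v=8: → [0,6); WM=−∞
i=1 t=8 v=3: → [8,14); WM=5
i=2 t=8 v=4: → [8,14); WM=5
i=3 t=8 v=4: → [8,14); WM=5
i=4 t=1 v=7: DROP (t<5-3); WM=5
i=5 t=10 v=2: → [8,16); WM=7
i=6 t=9 v=4: → [8,16); WM=7
i=7 t=15 v=4: → [8,21); WM=12
i=8 t=16 v=8: → [8,22); WM=12
i=9 t=18 v=5: → [8,24); WM=15
i=10 t=22 v=4: → [8,28); WM=15
i=11 t=31 v=5: → [31,37); WM=28
i=12 t=34 v=1: → [31,40); WM=28
i=13 t=31 v=9: → [31,40); WM=31
i=14 t=32 v=9: → [31,40); WM=31
i=15 t=35 v=4: → [31,41); WM=32
i=16 t=29 v=1: → [29,41); WM=32
i=17 t=18 v=9: DROP (t<32-3); WM=32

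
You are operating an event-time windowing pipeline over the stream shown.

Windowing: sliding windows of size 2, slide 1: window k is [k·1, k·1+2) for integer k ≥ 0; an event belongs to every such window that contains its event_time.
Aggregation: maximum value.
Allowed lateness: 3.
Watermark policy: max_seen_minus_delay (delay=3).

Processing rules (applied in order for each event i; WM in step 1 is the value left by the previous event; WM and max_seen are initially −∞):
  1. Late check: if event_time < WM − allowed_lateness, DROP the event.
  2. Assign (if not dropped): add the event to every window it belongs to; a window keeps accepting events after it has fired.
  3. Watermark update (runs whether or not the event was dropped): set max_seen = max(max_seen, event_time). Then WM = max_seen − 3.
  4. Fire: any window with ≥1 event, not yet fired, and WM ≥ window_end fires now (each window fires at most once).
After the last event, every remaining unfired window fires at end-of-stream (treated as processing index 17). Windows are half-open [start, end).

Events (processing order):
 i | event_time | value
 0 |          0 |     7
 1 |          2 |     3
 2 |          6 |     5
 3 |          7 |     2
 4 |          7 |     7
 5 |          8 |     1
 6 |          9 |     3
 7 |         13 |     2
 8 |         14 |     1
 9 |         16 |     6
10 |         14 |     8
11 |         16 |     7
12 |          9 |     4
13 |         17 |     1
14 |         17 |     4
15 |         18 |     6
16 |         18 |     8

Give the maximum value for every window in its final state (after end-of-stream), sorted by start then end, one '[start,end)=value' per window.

i=0 t=0 v=7: → [0,2); WM=-3
i=1 t=2 v=3: → [2,4),[1,3); WM=-1
i=2 t=6 v=5: → [6,8),[5,7); WM=3; [0,2) fires=7 [1,3) fires=3
i=3 t=7 v=2: → [7,9),[6,8); WM=4; [2,4) fires=3
i=4 t=7 v=7: → [7,9),[6,8); WM=4
i=5 t=8 v=1: → [8,10),[7,9); WM=5
i=6 t=9 v=3: → [9,11),[8,10); WM=6
i=7 t=13 v=2: → [13,15),[12,14); WM=10; [5,7) fires=5 [6,8) fires=7 [7,9) fires=7 [8,10) fires=3
i=8 t=14 v=1: → [14,16),[13,15); WM=11; [9,11) fires=3
i=9 t=16 v=6: → [16,18),[15,17); WM=13
i=10 t=14 v=8: → [14,16),[13,15); WM=13
i=11 t=16 v=7: → [16,18),[15,17); WM=13
i=12 t=9 v=4: DROP (t<13-3); WM=13
i=13 t=17 v=1: → [17,19),[16,18); WM=14; [12,14) fires=2
i=14 t=17 v=4: → [17,19),[16,18); WM=14
i=15 t=18 v=6: → [18,20),[17,19); WM=15; [13,15) fires=8
i=16 t=18 v=8: → [18,20),[17,19); WM=15

[0,2)=7 [1,3)=3 [2,4)=3 [5,7)=5 [6,8)=7 [7,9)=7 [8,10)=3 [9,11)=3 [12,14)=2 [13,15)=8 [14,16)=8 [15,17)=7 [16,18)=7 [17,19)=8 [18,20)=8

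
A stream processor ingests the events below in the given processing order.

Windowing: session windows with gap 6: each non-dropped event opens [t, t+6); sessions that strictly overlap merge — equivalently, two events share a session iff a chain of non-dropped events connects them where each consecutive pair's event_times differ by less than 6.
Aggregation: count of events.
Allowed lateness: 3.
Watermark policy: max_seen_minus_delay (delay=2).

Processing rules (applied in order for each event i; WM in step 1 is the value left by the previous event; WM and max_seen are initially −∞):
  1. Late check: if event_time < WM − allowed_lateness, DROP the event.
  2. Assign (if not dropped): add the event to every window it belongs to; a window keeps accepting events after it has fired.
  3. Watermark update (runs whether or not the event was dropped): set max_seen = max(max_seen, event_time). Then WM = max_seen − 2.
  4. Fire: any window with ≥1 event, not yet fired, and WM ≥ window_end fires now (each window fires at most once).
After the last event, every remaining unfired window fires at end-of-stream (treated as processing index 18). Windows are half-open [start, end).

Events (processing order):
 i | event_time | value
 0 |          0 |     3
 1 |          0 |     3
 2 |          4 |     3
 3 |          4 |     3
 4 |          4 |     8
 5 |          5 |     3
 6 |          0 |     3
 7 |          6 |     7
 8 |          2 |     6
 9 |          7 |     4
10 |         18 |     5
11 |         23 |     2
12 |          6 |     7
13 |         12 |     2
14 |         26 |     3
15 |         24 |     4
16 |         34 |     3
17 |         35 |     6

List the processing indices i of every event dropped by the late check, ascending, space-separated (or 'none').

i=0 t=0 v=3: → [0,6); WM=-2
i=1 t=0 v=3: → [0,6); WM=-2
i=2 t=4 v=3: → [0,10); WM=2
i=3 t=4 v=3: → [0,10); WM=2
i=4 t=4 v=8: → [0,10); WM=2
i=5 t=5 v=3: → [0,11); WM=3
i=6 t=0 v=3: → [0,11); WM=3
i=7 t=6 v=7: → [0,12); WM=4
i=8 t=2 v=6: → [0,12); WM=4
i=9 t=7 v=4: → [0,13); WM=5
i=10 t=18 v=5: → [18,24); WM=16
i=11 t=23 v=2: → [18,29); WM=21
i=12 t=6 v=7: DROP (t<21-3); WM=21
i=13 t=12 v=2: DROP (t<21-3); WM=21
i=14 t=26 v=3: → [18,32); WM=24
i=15 t=24 v=4: → [18,32); WM=24
i=16 t=34 v=3: → [34,40); WM=32
i=17 t=35 v=6: → [34,41); WM=33

12 13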